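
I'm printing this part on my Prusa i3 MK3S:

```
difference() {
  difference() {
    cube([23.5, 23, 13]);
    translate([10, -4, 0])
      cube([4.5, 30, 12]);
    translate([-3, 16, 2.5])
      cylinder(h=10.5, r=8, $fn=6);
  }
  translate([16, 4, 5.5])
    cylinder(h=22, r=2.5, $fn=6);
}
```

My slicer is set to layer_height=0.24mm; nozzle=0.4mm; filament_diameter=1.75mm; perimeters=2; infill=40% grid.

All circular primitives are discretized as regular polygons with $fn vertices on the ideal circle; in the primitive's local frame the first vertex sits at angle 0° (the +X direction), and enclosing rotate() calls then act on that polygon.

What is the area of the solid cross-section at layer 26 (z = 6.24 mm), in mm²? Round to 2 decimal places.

At z = 6.24 mm: the 23.5×23 cube contributes its full rectangle (area 540.50 mm²); the cube at (10, -4) is present — its section is the full 4.5×30 rectangle (area 135.00 mm²); the r=8 cylinder at (-3, 16) contributes a regular 6-gon of circumradius 8 (area = (6/2)·8.000²·sin(360°/6) = 166.28 mm²); Subtracting the remaining from the first: starting from the 23.5×23 cube (540.50 mm²), the 4.5×30 cube at (10, -4) partially overlaps it — only the 103.50 mm² overlap (of its 135.00 mm²) is removed, clipping the outline; the r=8 cylinder at (-3, 16) partially overlaps it — only the 41.57 mm² overlap (of its 166.28 mm²) is removed, clipping the outline — area = 395.43 mm²; the r=2.5 cylinder at (16, 4) gives a regular 6-gon of circumradius 2.5 (constant along its height) (area = (6/2)·2.500²·sin(360°/6) = 16.24 mm²); Subtracting the remaining from the first: starting from the result so far (395.43 mm²), the r=2.5 cylinder at (16, 4) partially overlaps it — only the 14.51 mm² overlap (of its 16.24 mm²) is removed, clipping the outline — area = 380.92 mm². Overall, the cross-section has 2 separate islands. Net area = 380.92 mm².

380.92 mm²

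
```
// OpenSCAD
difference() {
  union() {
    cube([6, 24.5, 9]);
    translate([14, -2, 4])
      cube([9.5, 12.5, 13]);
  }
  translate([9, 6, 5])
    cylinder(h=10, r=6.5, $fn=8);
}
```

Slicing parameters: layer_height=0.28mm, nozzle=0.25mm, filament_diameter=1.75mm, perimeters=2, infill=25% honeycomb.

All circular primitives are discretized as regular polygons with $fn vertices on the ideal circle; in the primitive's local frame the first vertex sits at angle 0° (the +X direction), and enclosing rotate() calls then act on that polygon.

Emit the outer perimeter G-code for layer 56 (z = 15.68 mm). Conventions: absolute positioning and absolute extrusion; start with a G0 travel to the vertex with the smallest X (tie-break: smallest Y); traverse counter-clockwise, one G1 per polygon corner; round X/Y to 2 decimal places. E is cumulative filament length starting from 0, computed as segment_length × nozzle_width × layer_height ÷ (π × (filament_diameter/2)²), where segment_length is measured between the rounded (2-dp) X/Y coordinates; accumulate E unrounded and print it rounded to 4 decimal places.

G0 X14.00 Y-2.00 Z15.68
G1 X23.50 Y-2.00 E0.2765
G1 X23.50 Y10.50 E0.6403
G1 X14.00 Y10.50 E0.9167
G1 X14.00 Y-2.00 E1.2805

At z = 15.68 mm: the cube is absent (z outside [0, 9]); the cube at (14, -2) (footprint 9.5×12.5) is included at this height; Merging all regions: only the 9.5×12.5 cube at (14, -2) is present, so the union is just that shape — 1 connected region; the cylinder at (9, 6) is absent (z outside [5, 15]); Taking the first minus the rest: none of the subtracted shapes is present at this height, so the result so far is unchanged — 1 connected region. The outline is a single polygon with 4 vertices. Extrusion per mm of travel: 0.25 × 0.28 / (π × 0.875²) = 0.029103. Accumulating E over each segment gives final E = 1.2805.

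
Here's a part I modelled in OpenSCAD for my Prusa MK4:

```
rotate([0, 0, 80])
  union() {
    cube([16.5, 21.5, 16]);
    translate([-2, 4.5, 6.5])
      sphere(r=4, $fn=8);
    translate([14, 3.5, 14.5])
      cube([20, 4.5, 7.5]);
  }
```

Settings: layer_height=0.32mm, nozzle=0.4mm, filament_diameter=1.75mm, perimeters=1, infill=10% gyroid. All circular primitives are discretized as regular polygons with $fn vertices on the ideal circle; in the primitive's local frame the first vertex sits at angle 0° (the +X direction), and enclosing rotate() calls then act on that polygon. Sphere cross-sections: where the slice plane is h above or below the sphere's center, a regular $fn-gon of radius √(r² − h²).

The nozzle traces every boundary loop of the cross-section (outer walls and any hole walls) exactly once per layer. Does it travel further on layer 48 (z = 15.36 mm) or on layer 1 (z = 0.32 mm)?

Layer 48 (z = 15.36): the 16.5×21.5 cube contributes its full rectangle (perimeter 76.00 mm); the sphere at (-2, 4.5) is not intersected at this z (|z−center|=8.860 > r=4); the cube at (14, 3.5) is present — its section is the full 20×4.5 rectangle (perimeter 49.00 mm); Combining (union): the regions partially overlap (shared area 11.25 mm²), so the edge portions inside another operand are dropped and the merged outline is re-measured after clipping — boundary = 111.00 mm; (rotated 80° about Z; rotation is an isometry so areas/perimeters/island counts are preserved). So its perimeter = 111.00 mm. Layer 1 (z = 0.32): the cube is present — its section is the full 16.5×21.5 rectangle (perimeter 76.00 mm); the sphere at (-2, 4.5) does not reach this height (|z−center|=6.180 > r=4); the cube at (14, 3.5) does not reach this height (z outside [14.5, 22]); Taking the union: only the 16.5×21.5 cube is present, so the union is just that shape — boundary = 76.00 mm; (rotated 80° about Z; rotation is an isometry so areas/perimeters/island counts are preserved). So its perimeter = 76.00 mm. Layer 48 is larger (111.00 vs 76.00 mm).

layer 48 (z = 15.36 mm)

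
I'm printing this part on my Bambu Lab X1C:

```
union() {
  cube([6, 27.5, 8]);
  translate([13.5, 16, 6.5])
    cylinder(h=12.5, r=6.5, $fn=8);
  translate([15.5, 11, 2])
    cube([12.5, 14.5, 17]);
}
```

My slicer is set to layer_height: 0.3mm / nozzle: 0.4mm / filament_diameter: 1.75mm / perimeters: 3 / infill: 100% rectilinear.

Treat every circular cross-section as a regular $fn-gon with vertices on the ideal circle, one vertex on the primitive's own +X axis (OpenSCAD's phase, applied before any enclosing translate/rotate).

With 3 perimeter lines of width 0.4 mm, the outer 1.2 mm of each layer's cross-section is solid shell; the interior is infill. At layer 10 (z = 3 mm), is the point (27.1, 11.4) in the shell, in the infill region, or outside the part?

shell

At z = 3 mm: the cube is present — its section is the full 6×27.5 rectangle; the cylinder at (13.5, 16) is not intersected at this z (z outside [6.5, 19]); the cube at (15.5, 11) is present — its section is the full 12.5×14.5 rectangle; Merging all regions: the 2 present regions are separate (no shared area or edge), so areas and boundary lengths simply add and each stays a separate island — 2 connected regions. Overall, the cross-section has 2 separate islands. The nearest boundary edge runs (28.00, 11.00)→(15.50, 11.00); distance from the point to it = 0.40 mm. (Shell/infill is judged within the island containing the point — the largest one.) The point is inside the cross-section, 0.40 mm from the nearest boundary — within the 1.2 mm shell band (3 × 0.4).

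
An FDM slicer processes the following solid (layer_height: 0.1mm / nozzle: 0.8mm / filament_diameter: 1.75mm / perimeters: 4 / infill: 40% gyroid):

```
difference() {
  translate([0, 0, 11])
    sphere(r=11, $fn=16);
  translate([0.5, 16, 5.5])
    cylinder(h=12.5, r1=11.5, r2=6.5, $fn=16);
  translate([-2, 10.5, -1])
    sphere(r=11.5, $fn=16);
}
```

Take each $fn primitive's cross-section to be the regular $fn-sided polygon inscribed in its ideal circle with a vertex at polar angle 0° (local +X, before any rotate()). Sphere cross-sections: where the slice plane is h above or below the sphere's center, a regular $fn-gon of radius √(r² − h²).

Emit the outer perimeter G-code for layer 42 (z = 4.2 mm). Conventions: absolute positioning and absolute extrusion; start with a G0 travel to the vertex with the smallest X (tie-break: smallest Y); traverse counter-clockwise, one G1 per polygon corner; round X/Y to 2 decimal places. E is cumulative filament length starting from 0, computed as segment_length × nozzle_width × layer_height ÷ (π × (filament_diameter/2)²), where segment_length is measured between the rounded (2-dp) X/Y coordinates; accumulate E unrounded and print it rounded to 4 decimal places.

At z = 4.2 mm: the r=11 sphere slices to a regular 16-gon of circumradius 8.646 (√(r²−h²) with h=6.8 from center); the cone at (0.5, 16) does not reach this height (z outside [5.5, 18]); the sphere at (-2, 10.5): section is a regular 16-gon, circumradius = √(r²−h²) = √(11.5²−5.2²) = 10.257; Subtracting the remaining from the first: starting from the r=11 sphere, the r=11.5 sphere at (-2, 10.5) partially overlaps it — only the 84.96 mm² overlap (of its 322.10 mm²) is removed, clipping the outline — 1 connected region. The outline is a single polygon with 16 vertices. Extrusion per mm of travel: 0.8 × 0.1 / (π × 0.875²) = 0.033260. Accumulating E over each segment gives final E = 1.7470.

G0 X-8.65 Y0.00 Z4.20
G1 X-7.99 Y-3.31 E0.1123
G1 X-6.11 Y-6.11 E0.2244
G1 X-3.31 Y-7.99 E0.3366
G1 X0.00 Y-8.65 E0.4489
G1 X3.31 Y-7.99 E0.5611
G1 X6.11 Y-6.11 E0.6733
G1 X7.99 Y-3.31 E0.7855
G1 X8.65 Y0.00 E0.8977
G1 X7.99 Y3.31 E1.0100
G1 X6.64 Y5.32 E1.0905
G1 X5.25 Y3.25 E1.1734
G1 X1.93 Y1.02 E1.3065
G1 X-2.00 Y0.24 E1.4397
G1 X-5.93 Y1.02 E1.5730
G1 X-8.15 Y2.51 E1.6619
G1 X-8.65 Y0.00 E1.7470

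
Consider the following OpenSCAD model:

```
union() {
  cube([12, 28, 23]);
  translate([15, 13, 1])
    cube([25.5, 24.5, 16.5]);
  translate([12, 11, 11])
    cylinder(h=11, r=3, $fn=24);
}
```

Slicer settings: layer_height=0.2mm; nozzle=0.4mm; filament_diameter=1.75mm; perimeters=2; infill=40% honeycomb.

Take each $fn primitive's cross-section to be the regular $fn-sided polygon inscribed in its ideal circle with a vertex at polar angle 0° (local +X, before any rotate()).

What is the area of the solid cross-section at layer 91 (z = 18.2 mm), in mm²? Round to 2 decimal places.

At z = 18.2 mm: the cube (footprint 12×28) is included at this height (area 336.00 mm²); the cube at (15, 13) is not intersected at this z (z outside [1, 17.5]); the cylinder at (12, 11): section is a regular 24-gon, circumradius r=3 (area = (24/2)·3.000²·sin(360°/24) = 27.95 mm²); Merging all regions: the regions partially overlap — summed areas 363.95 mm² minus the doubly-counted overlap 13.98 mm² gives 349.98 mm² — area = 349.98 mm². Overall, the cross-section is a single solid region. Net area = 349.98 mm².

349.98 mm²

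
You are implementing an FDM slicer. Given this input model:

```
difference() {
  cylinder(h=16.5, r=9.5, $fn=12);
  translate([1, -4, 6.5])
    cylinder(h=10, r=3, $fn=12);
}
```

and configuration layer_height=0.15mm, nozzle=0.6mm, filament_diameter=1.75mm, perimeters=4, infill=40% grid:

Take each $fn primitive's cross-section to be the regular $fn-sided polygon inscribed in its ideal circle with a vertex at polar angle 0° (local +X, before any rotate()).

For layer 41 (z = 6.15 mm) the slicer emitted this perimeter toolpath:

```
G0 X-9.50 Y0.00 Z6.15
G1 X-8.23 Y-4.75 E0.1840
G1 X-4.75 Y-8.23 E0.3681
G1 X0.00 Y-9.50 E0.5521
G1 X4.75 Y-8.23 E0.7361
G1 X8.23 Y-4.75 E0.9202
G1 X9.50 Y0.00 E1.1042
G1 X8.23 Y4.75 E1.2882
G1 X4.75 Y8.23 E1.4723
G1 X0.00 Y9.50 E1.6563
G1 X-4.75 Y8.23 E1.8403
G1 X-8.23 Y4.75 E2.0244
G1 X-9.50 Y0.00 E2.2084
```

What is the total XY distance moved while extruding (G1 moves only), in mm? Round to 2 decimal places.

Sum the Euclidean lengths of each G1 segment: total = 59.02 mm.

59.02 mm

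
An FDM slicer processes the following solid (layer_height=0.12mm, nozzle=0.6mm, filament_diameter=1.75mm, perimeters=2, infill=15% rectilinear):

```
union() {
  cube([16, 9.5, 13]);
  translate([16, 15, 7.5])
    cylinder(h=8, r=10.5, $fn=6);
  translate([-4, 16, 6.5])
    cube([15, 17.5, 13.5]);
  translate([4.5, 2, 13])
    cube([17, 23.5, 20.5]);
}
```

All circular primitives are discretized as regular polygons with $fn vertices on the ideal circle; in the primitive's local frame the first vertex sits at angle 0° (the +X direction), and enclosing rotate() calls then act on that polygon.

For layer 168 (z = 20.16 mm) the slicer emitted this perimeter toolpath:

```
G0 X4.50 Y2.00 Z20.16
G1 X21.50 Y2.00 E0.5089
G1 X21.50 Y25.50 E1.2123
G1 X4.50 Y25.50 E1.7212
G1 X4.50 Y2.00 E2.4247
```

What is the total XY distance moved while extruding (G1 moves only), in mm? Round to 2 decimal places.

Sum the Euclidean lengths of each G1 segment: total = 81.00 mm.

81.00 mm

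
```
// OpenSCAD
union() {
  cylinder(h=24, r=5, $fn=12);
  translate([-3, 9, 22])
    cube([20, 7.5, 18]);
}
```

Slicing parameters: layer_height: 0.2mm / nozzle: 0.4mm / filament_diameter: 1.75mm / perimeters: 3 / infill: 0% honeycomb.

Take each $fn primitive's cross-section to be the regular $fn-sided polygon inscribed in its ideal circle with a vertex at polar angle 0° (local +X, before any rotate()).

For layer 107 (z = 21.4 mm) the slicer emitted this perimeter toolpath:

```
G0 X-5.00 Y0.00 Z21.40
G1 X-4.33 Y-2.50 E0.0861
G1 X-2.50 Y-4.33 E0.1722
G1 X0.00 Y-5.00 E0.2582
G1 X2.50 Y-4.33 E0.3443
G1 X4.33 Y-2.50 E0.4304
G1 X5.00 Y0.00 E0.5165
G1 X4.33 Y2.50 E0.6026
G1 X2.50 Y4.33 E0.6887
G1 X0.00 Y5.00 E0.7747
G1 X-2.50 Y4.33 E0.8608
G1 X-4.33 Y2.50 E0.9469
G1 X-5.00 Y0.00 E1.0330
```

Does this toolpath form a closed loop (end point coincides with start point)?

yes

Start point (G0): (-5.00, 0.00). End point (last G1): the path returns to the start — closed.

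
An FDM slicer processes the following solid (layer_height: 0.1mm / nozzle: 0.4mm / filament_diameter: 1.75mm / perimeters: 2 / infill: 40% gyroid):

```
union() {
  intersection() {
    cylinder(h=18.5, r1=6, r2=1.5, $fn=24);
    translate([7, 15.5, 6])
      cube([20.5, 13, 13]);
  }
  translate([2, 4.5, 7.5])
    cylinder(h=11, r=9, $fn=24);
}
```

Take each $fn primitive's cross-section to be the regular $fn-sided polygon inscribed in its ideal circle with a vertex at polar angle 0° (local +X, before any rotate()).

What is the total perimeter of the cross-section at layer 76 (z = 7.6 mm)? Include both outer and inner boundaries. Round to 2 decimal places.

56.39 mm

At z = 7.6 mm: the cone contributes a regular 24-gon of circumradius 4.151 (interpolated between r1=6 and r2=1.5 at t=0.411) (perimeter = 2·24·4.151·sin(180°/24) = 26.01 mm); the cube at (7, 15.5) (footprint 20.5×13) is included at this height (perimeter 67.00 mm); Taking the intersection: the 20.5×13 cube at (7, 15.5) does not overlap the cone (empty) — nothing remains; the r=9 cylinder at (2, 4.5) gives a regular 24-gon of circumradius 9 (constant along its height) (perimeter = 2·24·9.000·sin(180°/24) = 56.39 mm); Taking the union: only the r=9 cylinder at (2, 4.5) is present, so the union is just that shape — boundary = 56.39 mm. Overall, the cross-section is a single solid region. Total boundary length (outer) = 56.39 mm.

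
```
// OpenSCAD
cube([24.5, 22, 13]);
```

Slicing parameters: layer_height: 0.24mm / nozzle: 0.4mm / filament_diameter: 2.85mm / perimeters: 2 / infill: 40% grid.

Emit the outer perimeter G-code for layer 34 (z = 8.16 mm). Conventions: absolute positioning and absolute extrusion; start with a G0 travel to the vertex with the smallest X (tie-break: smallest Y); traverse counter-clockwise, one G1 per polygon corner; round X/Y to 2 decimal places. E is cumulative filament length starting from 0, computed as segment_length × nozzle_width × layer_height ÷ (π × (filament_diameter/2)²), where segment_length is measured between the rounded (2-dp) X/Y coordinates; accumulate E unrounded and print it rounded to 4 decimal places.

G0 X0.00 Y0.00 Z8.16
G1 X24.50 Y0.00 E0.3687
G1 X24.50 Y22.00 E0.6998
G1 X0.00 Y22.00 E1.0684
G1 X0.00 Y0.00 E1.3995

At z = 8.16 mm: the 24.5×22 cube contributes its full rectangle. The outline is a single polygon with 4 vertices. Extrusion per mm of travel: 0.4 × 0.24 / (π × 1.425²) = 0.015048. Accumulating E over each segment gives final E = 1.3995.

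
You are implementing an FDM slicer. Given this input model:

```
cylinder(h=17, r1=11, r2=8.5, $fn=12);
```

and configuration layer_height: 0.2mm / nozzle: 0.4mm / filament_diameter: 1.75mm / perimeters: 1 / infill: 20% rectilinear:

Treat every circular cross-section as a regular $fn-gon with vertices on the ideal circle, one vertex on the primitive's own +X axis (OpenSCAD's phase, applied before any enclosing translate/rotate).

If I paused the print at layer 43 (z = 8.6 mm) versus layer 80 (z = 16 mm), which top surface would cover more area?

layer 43 (z = 8.6 mm)

Layer 43 (z = 8.6): the cone contributes a regular 12-gon of circumradius 9.735 (interpolated between r1=11 and r2=8.5 at t=0.506) (area = (12/2)·9.735²·sin(360°/12) = 284.33 mm²). So its area = 284.33 mm². Layer 80 (z = 16): the cone contributes a regular 12-gon of circumradius 8.647 (interpolated between r1=11 and r2=8.5 at t=0.941) (area = (12/2)·8.647²·sin(360°/12) = 224.31 mm²). So its area = 224.31 mm². Layer 43 is larger (284.33 vs 224.31 mm²).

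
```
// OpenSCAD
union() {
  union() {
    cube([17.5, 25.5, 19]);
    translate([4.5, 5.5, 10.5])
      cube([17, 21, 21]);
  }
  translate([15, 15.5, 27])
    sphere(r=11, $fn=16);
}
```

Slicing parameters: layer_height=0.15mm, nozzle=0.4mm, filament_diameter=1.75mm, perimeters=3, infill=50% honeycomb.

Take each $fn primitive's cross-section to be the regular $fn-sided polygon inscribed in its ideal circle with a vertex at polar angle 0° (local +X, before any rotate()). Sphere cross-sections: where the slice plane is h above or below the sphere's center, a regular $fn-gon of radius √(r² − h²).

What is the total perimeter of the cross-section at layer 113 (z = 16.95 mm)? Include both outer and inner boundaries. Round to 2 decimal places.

96.00 mm

At z = 16.95 mm: the cube is present — its section is the full 17.5×25.5 rectangle (perimeter 86.00 mm); the 17×21 cube at (4.5, 5.5) contributes its full rectangle (perimeter 76.00 mm); Taking the union: the regions partially overlap (shared area 260.00 mm²), so the edge portions inside another operand are dropped and the merged outline is re-measured after clipping — boundary = 96.00 mm; the r=11 sphere at (15, 15.5) slices to a regular 16-gon of circumradius 4.472 (√(r²−h²) with h=10.05 from center) (perimeter = 2·16·4.472·sin(180°/16) = 27.92 mm); Taking the union: the r=11 sphere at (15, 15.5) lies entirely inside that combined region, so the union is just that combined region — boundary = 96.00 mm. Overall, the cross-section is a single solid region. Total boundary length (outer) = 96.00 mm.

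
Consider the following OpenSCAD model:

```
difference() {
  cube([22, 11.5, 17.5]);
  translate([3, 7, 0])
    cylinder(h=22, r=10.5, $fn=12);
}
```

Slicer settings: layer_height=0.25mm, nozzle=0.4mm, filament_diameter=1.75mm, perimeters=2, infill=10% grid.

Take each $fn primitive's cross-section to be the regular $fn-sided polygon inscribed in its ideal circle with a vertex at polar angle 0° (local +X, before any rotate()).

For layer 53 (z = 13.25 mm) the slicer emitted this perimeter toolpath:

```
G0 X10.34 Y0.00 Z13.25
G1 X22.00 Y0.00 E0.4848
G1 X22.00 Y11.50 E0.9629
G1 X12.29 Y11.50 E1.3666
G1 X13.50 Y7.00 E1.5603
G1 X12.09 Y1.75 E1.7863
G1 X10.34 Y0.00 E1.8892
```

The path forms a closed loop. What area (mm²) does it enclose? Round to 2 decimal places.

Apply the shoelace formula to the sequence of (X, Y) vertices; enclosed area = 108.17 mm².

108.17 mm²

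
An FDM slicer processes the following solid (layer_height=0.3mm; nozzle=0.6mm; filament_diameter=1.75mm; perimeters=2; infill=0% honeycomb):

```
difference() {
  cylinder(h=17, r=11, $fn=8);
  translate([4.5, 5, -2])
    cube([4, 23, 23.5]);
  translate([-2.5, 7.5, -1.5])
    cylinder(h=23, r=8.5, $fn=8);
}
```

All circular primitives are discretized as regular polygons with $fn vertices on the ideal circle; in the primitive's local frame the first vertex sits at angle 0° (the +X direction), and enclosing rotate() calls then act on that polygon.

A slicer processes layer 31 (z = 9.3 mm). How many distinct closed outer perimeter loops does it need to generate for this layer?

1

At z = 9.3 mm: the cylinder: section is a regular 8-gon, circumradius r=11; the cube at (4.5, 5) is present — its section is the full 4×23 rectangle; the cylinder at (-2.5, 7.5): section is a regular 8-gon, circumradius r=8.5; After the difference (first − rest): starting from the r=11 cylinder, the 4×23 cube at (4.5, 5) partially overlaps it — only the 12.71 mm² overlap (of its 92.00 mm²) is removed, clipping the outline; the r=8.5 cylinder at (-2.5, 7.5) partially overlaps it — only the 120.16 mm² overlap (of its 204.35 mm²) is removed, clipping the outline — 1 connected region. The result has 1 disconnected region.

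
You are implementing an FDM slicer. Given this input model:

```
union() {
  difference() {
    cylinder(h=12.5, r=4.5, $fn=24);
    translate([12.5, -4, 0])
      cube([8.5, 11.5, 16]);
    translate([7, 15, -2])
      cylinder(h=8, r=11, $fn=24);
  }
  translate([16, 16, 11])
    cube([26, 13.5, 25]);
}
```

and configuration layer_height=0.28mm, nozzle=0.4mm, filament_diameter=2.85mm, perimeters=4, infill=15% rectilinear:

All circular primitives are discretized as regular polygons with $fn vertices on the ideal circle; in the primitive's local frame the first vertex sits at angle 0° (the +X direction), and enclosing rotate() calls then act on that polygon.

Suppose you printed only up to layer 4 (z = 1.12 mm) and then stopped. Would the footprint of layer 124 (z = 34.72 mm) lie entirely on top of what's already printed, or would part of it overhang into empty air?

part overhangs

Compare the two slices. At z = 1.12: the cylinder: section is a regular 24-gon, circumradius r=4.5 (area = (24/2)·4.500²·sin(360°/24) = 62.89 mm²); the cube at (12.5, -4) (footprint 8.5×11.5) is included at this height (area 97.75 mm²); the cylinder at (7, 15): section is a regular 24-gon, circumradius r=11 (area = (24/2)·11.000²·sin(360°/24) = 375.81 mm²); Taking the first minus the rest: starting from the r=4.5 cylinder (62.89 mm²), the 8.5×11.5 cube at (12.5, -4) misses the remaining region (no effect); the r=11 cylinder at (7, 15) misses the remaining region (no effect) — area = 62.89 mm²; the cube at (16, 16) is not intersected at this z (z outside [11, 36]); Merging all regions: only that combined region is present, so the union is just that shape — area = 62.89 mm². At z = 34.72: the cylinder is absent (z outside [0, 12.5]); the cube at (12.5, -4) is not intersected at this z (z outside [0, 16]); the cylinder at (7, 15) does not reach this height (z outside [-2, 6]); After the difference (first − rest): the first operand is absent here, so nothing remains; the cube at (16, 16) (footprint 26×13.5) is included at this height (area 351.00 mm²); Taking the union: only the 26×13.5 cube at (16, 16) is present, so the union is just that shape — area = 351.00 mm². Checking containment: at z = 34.72 the cross-section extends beyond the z = 1.12 cross-section by about 351.00 mm².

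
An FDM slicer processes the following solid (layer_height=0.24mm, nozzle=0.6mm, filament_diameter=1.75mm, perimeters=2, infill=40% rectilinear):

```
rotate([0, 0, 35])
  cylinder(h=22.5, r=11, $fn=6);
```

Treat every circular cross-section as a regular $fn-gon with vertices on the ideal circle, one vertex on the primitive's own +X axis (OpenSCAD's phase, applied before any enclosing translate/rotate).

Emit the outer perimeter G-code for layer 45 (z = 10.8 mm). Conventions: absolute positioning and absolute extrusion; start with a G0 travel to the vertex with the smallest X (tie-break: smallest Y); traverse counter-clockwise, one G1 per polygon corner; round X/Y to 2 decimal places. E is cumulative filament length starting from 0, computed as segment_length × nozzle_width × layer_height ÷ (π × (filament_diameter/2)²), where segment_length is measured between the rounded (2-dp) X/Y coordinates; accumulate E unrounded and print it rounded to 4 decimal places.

G0 X-9.97 Y4.65 Z10.80
G1 X-9.01 Y-6.31 E0.6587
G1 X0.96 Y-10.96 E1.3173
G1 X9.97 Y-4.65 E1.9758
G1 X9.01 Y6.31 E2.6345
G1 X-0.96 Y10.96 E3.2931
G1 X-9.97 Y4.65 E3.9516

At z = 10.8 mm: the cylinder: section is a regular 6-gon, circumradius r=11; (whole slice rotated 35° about Z — lengths, areas and connectivity unchanged). The outline is a single polygon with 6 vertices. Extrusion per mm of travel: 0.6 × 0.24 / (π × 0.875²) = 0.059868. Accumulating E over each segment gives final E = 3.9516.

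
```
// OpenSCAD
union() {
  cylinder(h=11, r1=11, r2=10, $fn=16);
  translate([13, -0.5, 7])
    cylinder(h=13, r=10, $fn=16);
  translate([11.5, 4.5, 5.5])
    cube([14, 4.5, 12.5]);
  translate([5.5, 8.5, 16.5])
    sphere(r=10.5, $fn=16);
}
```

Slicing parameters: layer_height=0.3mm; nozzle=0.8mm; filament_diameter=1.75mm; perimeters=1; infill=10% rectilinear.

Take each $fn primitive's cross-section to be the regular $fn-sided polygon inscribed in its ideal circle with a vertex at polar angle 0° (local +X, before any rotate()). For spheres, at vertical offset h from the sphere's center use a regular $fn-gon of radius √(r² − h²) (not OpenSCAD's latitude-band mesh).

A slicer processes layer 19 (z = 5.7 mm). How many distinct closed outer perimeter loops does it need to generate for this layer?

2

At z = 5.7 mm: the cone: at t=0.518 of its height the radius interpolates to r₁+(r₂−r₁)t = 10.482, giving a regular 16-gon of that circumradius; the cylinder at (13, -0.5) does not reach this height (z outside [7, 20]); the cube at (11.5, 4.5) is present — its section is the full 14×4.5 rectangle; the sphere at (5.5, 8.5) is absent (|z−center|=10.800 > r=10.5); Taking the union: the 2 present regions are separate (no shared area or edge), so areas and boundary lengths simply add and each stays a separate island — 2 connected regions. The result has 2 disconnected regions.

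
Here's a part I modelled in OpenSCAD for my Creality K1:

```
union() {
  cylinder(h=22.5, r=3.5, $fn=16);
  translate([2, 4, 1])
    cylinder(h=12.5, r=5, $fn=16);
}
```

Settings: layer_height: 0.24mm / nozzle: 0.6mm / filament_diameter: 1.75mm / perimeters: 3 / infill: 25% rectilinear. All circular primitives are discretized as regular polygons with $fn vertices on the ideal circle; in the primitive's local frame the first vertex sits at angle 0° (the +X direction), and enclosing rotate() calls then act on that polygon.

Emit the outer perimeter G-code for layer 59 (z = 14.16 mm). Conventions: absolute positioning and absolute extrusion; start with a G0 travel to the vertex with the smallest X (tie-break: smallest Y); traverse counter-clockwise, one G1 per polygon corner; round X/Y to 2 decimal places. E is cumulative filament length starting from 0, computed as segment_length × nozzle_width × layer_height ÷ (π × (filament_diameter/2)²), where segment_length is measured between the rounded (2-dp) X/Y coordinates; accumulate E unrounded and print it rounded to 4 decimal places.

At z = 14.16 mm: the r=3.5 cylinder gives a regular 16-gon of circumradius 3.5 (constant along its height); the cylinder at (2, 4) is not intersected at this z (z outside [1, 13.5]); Merging all regions: only the r=3.5 cylinder is present, so the union is just that shape — 1 connected region. The outline is a single polygon with 16 vertices. Extrusion per mm of travel: 0.6 × 0.24 / (π × 0.875²) = 0.059868. Accumulating E over each segment gives final E = 1.3069.

G0 X-3.50 Y0.00 Z14.16
G1 X-3.23 Y-1.34 E0.0818
G1 X-2.47 Y-2.47 E0.1634
G1 X-1.34 Y-3.23 E0.2449
G1 X0.00 Y-3.50 E0.3267
G1 X1.34 Y-3.23 E0.4086
G1 X2.47 Y-2.47 E0.4901
G1 X3.23 Y-1.34 E0.5716
G1 X3.50 Y0.00 E0.6535
G1 X3.23 Y1.34 E0.7353
G1 X2.47 Y2.47 E0.8168
G1 X1.34 Y3.23 E0.8984
G1 X0.00 Y3.50 E0.9802
G1 X-1.34 Y3.23 E1.0620
G1 X-2.47 Y2.47 E1.1436
G1 X-3.23 Y1.34 E1.2251
G1 X-3.50 Y0.00 E1.3069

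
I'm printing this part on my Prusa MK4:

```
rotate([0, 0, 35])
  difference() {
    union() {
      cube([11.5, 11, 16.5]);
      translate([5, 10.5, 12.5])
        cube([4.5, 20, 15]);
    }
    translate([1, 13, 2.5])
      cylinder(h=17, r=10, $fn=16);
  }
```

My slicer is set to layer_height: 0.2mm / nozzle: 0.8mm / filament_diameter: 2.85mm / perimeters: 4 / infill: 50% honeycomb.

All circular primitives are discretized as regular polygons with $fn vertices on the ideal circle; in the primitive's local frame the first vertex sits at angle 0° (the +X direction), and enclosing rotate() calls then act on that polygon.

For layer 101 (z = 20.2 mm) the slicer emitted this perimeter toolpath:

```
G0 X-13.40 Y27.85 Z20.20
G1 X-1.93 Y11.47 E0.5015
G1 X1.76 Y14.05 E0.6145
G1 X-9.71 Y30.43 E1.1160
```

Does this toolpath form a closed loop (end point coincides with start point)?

no

Start point (G0): (-13.40, 27.85). End point (last G1): the path does not return to the start — open.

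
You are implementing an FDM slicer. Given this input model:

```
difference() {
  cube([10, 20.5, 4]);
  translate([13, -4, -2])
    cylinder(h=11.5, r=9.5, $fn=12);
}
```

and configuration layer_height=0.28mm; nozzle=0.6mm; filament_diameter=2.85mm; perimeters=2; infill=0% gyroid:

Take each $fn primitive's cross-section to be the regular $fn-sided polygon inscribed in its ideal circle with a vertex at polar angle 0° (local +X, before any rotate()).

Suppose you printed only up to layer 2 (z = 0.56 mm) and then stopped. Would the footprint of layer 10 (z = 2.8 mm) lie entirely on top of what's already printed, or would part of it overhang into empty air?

entirely on top

Compare the two slices. At z = 0.56: the cube is present — its section is the full 10×20.5 rectangle (area 205.00 mm²); the r=9.5 cylinder at (13, -4) contributes a regular 12-gon of circumradius 9.5 (area = (12/2)·9.500²·sin(360°/12) = 270.75 mm²); Subtracting the remaining from the first: starting from the 10×20.5 cube (205.00 mm²), the r=9.5 cylinder at (13, -4) partially overlaps it — only the 16.54 mm² overlap (of its 270.75 mm²) is removed, clipping the outline — area = 188.46 mm². At z = 2.8: the cube (footprint 10×20.5) is included at this height (area 205.00 mm²); the r=9.5 cylinder at (13, -4) contributes a regular 12-gon of circumradius 9.5 (area = (12/2)·9.500²·sin(360°/12) = 270.75 mm²); After the difference (first − rest): starting from the 10×20.5 cube (205.00 mm²), the r=9.5 cylinder at (13, -4) partially overlaps it — only the 16.54 mm² overlap (of its 270.75 mm²) is removed, clipping the outline — area = 188.46 mm². Checking containment: the cross-section at z = 2.8 is a subset of the cross-section at z = 0.56.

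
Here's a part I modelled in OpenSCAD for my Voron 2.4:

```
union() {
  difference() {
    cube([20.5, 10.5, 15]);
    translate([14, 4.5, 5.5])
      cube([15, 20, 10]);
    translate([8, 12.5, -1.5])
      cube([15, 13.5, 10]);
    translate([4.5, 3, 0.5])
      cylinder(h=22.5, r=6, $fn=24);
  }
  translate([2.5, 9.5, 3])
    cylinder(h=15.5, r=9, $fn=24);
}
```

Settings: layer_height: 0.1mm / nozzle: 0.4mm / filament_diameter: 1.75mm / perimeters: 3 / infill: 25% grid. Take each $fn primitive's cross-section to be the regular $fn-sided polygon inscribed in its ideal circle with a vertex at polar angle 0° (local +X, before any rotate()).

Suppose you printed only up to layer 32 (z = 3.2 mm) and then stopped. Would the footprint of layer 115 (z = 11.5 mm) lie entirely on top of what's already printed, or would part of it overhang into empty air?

entirely on top

Compare the two slices. At z = 3.2: the cube is present — its section is the full 20.5×10.5 rectangle (area 215.25 mm²); the cube at (14, 4.5) is absent (z outside [5.5, 15.5]); the cube at (8, 12.5) (footprint 15×13.5) is included at this height (area 202.50 mm²); the r=6 cylinder at (4.5, 3) gives a regular 24-gon of circumradius 6 (constant along its height) (area = (24/2)·6.000²·sin(360°/24) = 111.81 mm²); Taking the first minus the rest: starting from the 20.5×10.5 cube (215.25 mm²), the 15×13.5 cube at (8, 12.5) misses the remaining region (no effect); the r=6 cylinder at (4.5, 3) partially overlaps it — only the 82.59 mm² overlap (of its 111.81 mm²) is removed, clipping the outline — area = 132.66 mm²; the r=9 cylinder at (2.5, 9.5) contributes a regular 24-gon of circumradius 9 (area = (24/2)·9.000²·sin(360°/24) = 251.57 mm²); Combining (union): the regions partially overlap — summed areas 384.23 mm² minus the doubly-counted overlap 29.93 mm² gives 354.30 mm² — area = 354.30 mm². At z = 11.5: the 20.5×10.5 cube contributes its full rectangle (area 215.25 mm²); the cube at (14, 4.5) is present — its section is the full 15×20 rectangle (area 300.00 mm²); the cube at (8, 12.5) does not reach this height (z outside [-1.5, 8.5]); the r=6 cylinder at (4.5, 3) gives a regular 24-gon of circumradius 6 (constant along its height) (area = (24/2)·6.000²·sin(360°/24) = 111.81 mm²); After the difference (first − rest): starting from the 20.5×10.5 cube (215.25 mm²), the 15×20 cube at (14, 4.5) partially overlaps it — only the 39.00 mm² overlap (of its 300.00 mm²) is removed, clipping the outline; the r=6 cylinder at (4.5, 3) partially overlaps it — only the 82.59 mm² overlap (of its 111.81 mm²) is removed, clipping the outline — area = 93.66 mm²; the r=9 cylinder at (2.5, 9.5) contributes a regular 24-gon of circumradius 9 (area = (24/2)·9.000²·sin(360°/24) = 251.57 mm²); Combining (union): the regions partially overlap — summed areas 345.23 mm² minus the doubly-counted overlap 29.93 mm² gives 315.30 mm² — area = 315.30 mm². Checking containment: the cross-section at z = 11.5 is a subset of the cross-section at z = 3.2.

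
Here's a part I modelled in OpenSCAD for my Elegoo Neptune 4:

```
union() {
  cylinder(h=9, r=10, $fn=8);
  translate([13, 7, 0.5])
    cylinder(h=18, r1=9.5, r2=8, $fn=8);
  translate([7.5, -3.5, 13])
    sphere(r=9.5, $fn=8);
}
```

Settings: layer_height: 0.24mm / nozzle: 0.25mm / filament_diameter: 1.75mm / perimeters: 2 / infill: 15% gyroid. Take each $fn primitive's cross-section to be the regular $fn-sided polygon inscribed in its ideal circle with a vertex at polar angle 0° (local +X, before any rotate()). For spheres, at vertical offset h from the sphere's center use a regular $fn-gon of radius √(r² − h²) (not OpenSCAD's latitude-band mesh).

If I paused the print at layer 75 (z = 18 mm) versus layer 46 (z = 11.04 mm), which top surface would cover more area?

Layer 75 (z = 18): the cylinder does not reach this height (z outside [0, 9]); the cone at (13, 7) (r1=9.5→r2=8) has section circumradius 8.042 here — a regular 8-gon (area = (8/2)·8.042²·sin(360°/8) = 182.91 mm²); the r=9.5 sphere at (7.5, -3.5) slices to a regular 8-gon of circumradius 8.078 (√(r²−h²) with h=5 from center) (area = (8/2)·8.078²·sin(360°/8) = 184.55 mm²); Merging all regions: the regions partially overlap — summed areas 367.46 mm² minus the doubly-counted overlap 23.24 mm² gives 344.22 mm² — area = 344.22 mm². So its area = 344.22 mm². Layer 46 (z = 11.04): the cylinder is absent (z outside [0, 9]); the cone at (13, 7) contributes a regular 8-gon of circumradius 8.622 (interpolated between r1=9.5 and r2=8 at t=0.586) (area = (8/2)·8.622²·sin(360°/8) = 210.25 mm²); the sphere at (7.5, -3.5): section is a regular 8-gon, circumradius = √(r²−h²) = √(9.5²−1.96²) = 9.296 (area = (8/2)·9.296²·sin(360°/8) = 244.40 mm²); Combining (union): the regions partially overlap — summed areas 454.65 mm² minus the doubly-counted overlap 43.23 mm² gives 411.42 mm² — area = 411.42 mm². So its area = 411.42 mm². Layer 46 is larger (411.42 vs 344.22 mm²).

layer 46 (z = 11.04 mm)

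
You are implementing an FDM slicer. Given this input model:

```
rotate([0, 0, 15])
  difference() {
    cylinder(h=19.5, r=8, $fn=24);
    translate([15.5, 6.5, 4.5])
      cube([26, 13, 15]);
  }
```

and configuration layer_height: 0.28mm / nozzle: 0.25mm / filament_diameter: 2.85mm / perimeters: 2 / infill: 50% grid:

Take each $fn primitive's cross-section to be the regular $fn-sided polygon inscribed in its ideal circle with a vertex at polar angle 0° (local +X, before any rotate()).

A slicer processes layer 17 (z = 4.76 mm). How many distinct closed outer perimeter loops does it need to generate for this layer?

1

At z = 4.76 mm: the r=8 cylinder contributes a regular 24-gon of circumradius 8; the cube at (15.5, 6.5) is present — its section is the full 26×13 rectangle; After the difference (first − rest): starting from the r=8 cylinder, the 26×13 cube at (15.5, 6.5) misses the remaining region (no effect) — 1 connected region; (rotated 15° about Z; rotation is an isometry so areas/perimeters/island counts are preserved). The result has 1 disconnected region.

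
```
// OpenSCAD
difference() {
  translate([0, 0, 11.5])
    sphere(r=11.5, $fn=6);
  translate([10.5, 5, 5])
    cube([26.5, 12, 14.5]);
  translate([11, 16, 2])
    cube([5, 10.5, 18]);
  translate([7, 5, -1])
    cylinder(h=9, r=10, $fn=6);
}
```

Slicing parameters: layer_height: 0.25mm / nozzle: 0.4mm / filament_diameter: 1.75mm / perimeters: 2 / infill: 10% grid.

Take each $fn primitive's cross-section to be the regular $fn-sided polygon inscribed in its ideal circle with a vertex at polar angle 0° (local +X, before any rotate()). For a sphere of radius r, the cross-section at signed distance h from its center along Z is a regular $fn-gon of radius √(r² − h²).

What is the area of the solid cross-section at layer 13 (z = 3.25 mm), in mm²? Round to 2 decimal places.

90.56 mm²

At z = 3.25 mm: the r=11.5 sphere contributes a regular 6-gon of circumradius √(11.5²−8.25²) = 8.012 (area = (6/2)·8.012²·sin(360°/6) = 166.76 mm²); the cube at (10.5, 5) is absent (z outside [5, 19.5]); the cube at (11, 16) (footprint 5×10.5) is included at this height (area 52.50 mm²); the r=10 cylinder at (7, 5) contributes a regular 6-gon of circumradius 10 (area = (6/2)·10.000²·sin(360°/6) = 259.81 mm²); After the difference (first − rest): starting from the r=11.5 sphere (166.76 mm²), the 5×10.5 cube at (11, 16) misses the remaining region (no effect); the r=10 cylinder at (7, 5) partially overlaps it — only the 76.21 mm² overlap (of its 259.81 mm²) is removed, clipping the outline — area = 90.56 mm². Overall, the cross-section is a single solid region. Net area = 90.56 mm².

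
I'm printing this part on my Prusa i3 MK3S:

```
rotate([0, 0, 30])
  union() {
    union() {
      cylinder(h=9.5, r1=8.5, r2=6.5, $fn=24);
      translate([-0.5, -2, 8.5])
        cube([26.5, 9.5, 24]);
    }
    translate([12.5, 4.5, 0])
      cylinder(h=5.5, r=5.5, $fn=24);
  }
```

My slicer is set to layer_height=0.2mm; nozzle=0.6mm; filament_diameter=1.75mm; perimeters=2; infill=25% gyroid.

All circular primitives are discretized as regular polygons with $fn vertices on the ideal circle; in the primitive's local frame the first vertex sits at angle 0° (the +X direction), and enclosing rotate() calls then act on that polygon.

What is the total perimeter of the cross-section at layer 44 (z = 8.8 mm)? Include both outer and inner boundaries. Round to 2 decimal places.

At z = 8.8 mm: the cone contributes a regular 24-gon of circumradius 6.647 (interpolated between r1=8.5 and r2=6.5 at t=0.926) (perimeter = 2·24·6.647·sin(180°/24) = 41.65 mm); the cube at (-0.5, -2) is present — its section is the full 26.5×9.5 rectangle (perimeter 72.00 mm); Combining (union): the regions partially overlap (shared area 51.64 mm²), so the edge portions inside another operand are dropped and the merged outline is re-measured after clipping — boundary = 85.31 mm; the cylinder at (12.5, 4.5) is not intersected at this z (z outside [0, 5.5]); Merging all regions: only that combined region is present, so the union is just that shape — boundary = 85.31 mm; (whole slice rotated 30° about Z — lengths, areas and connectivity unchanged). Overall, the cross-section is a single solid region. Total boundary length (outer) = 85.31 mm.

85.31 mm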